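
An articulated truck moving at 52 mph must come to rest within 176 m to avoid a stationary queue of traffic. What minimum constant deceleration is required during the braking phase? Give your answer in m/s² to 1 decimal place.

52 mph × 0.44704 = 23.2461 m/s.
v² = 2a·d ⇒ a = v²/(2d) = 23.2461² / (2 × 176.000) = 540.381 / 352.000 = 1.5352 m/s².

Required deceleration ≈ 1.5 m/s²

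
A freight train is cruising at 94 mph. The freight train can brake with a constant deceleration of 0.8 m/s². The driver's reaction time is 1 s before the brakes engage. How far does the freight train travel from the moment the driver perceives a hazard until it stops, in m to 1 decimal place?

94 mph × 0.44704 = 42.0218 m/s.
Reaction distance = v·t_r = 42.0218 × 1 = 42.022 m.
Braking distance = v²/(2a) = 42.0218² / (2 × 0.800) = 1765.832 / 1.600 = 1103.645 m.
Total = 42.022 + 1103.645 = 1145.667 m.

Total stopping distance ≈ 1145.7 m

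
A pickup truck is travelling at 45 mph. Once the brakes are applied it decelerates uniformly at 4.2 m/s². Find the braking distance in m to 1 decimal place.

45 mph × 0.44704 = 20.1168 m/s.
Braking distance = v²/(2a) = 20.1168² / (2 × 4.200) = 404.686 / 8.400 = 48.177 m.

Braking distance ≈ 48.2 m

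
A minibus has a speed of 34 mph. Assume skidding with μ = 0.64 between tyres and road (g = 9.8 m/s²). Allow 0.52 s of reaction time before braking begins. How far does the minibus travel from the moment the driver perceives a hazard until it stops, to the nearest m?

34 mph × 0.44704 = 15.1994 m/s.
a = μg = 0.64 × 9.8 = 6.272 m/s².
Reaction distance = v·t_r = 15.1994 × 0.52 = 7.904 m.
Braking distance = v²/(2a) = 15.1994² / (2 × 6.272) = 231.022 / 12.544 = 18.417 m.
Total = 7.904 + 18.417 = 26.321 m.

Total stopping distance ≈ 26 m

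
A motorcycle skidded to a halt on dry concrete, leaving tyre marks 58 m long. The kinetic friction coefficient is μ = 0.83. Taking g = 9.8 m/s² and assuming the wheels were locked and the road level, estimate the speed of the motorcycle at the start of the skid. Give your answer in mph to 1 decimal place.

Initial speed ≈ 68.7 mph

Deceleration a = μg = 0.83 × 9.8 = 8.134 m/s².
v = √(2a·d) = √(2 × 8.134 × 58) = √943.544 = 30.7172 m/s.
= 30.7172 ÷ 0.44704 = 68.712 mph.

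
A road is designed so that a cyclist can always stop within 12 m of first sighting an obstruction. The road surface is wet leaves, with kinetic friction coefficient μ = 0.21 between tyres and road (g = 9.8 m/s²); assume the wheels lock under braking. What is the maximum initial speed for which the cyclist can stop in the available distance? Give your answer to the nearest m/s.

Maximum speed ≈ 7 m/s

a = μg = 0.21 × 9.8 = 2.058 m/s².
v²/(2a) = d ⇒ v = √(2 × 2.058 × 12) = √49.39 = 7.0278 m/s.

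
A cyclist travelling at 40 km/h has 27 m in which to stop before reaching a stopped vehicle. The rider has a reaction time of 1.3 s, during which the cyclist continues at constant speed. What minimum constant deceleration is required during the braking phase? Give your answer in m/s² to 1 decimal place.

Required deceleration ≈ 4.9 m/s²

40 km/h ÷ 3.6 = 11.1111 m/s.
Distance covered during reaction = 11.1111 × 1.3 = 14.444 m.
Distance available for braking: 27 − 14.444 = 12.556 m.
v² = 2a·d ⇒ a = v²/(2d) = 11.1111² / (2 × 12.556) = 123.457 / 25.112 = 4.9163 m/s².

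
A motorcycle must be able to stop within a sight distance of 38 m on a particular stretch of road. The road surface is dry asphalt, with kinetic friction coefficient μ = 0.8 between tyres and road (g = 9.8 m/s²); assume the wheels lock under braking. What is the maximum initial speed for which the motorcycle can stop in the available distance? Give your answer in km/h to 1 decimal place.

a = μg = 0.8 × 9.8 = 7.840 m/s².
v²/(2a) = d ⇒ v = √(2 × 7.840 × 38) = √595.84 = 24.4098 m/s.
24.4098 m/s × 3.6 = 87.875 km/h.

Maximum speed ≈ 87.9 km/h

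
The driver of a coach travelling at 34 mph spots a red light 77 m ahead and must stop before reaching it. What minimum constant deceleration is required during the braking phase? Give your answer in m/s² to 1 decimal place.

Required deceleration ≈ 1.5 m/s²

34 mph × 0.44704 = 15.1994 m/s.
v² = 2a·d ⇒ a = v²/(2d) = 15.1994² / (2 × 77.000) = 231.022 / 154.000 = 1.5001 m/s².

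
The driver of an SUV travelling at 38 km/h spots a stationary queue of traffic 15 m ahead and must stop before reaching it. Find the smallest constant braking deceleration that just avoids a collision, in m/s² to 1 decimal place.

38 km/h ÷ 3.6 = 10.5556 m/s.
v² = 2a·d ⇒ a = v²/(2d) = 10.5556² / (2 × 15.000) = 111.421 / 30.000 = 3.7140 m/s².

Required deceleration ≈ 3.7 m/s²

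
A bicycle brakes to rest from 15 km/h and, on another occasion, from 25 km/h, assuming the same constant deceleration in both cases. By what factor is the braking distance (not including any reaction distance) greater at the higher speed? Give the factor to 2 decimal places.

Factor ≈ 2.78

Braking distance d = v²/(2a), so with a fixed, d ∝ v².
Factor = (25/15)² = 1.6667² = 2.7779.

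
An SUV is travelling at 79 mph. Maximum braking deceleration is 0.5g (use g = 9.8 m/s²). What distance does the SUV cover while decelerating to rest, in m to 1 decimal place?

Braking distance ≈ 127.3 m

79 mph × 0.44704 = 35.3162 m/s.
a = 0.5 × 9.8 = 4.900 m/s².
Braking distance = v²/(2a) = 35.3162² / (2 × 4.900) = 1247.234 / 9.800 = 127.269 m.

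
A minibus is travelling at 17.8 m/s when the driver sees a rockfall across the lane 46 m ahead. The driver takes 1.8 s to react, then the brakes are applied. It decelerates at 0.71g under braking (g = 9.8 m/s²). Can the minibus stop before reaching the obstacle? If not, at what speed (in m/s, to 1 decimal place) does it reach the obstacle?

No — it strikes the obstacle at 11.1 m/s

a = 0.71 × 9.8 = 6.958 m/s².
Reaction distance = 17.8000 × 1.8 = 32.040 m.
Braking distance needed to stop: v²/(2a) = 316.840 / 13.916 = 22.768 m, so total needed = 32.040 + 22.768 = 54.808 m > 46 m — it cannot stop.
Distance remaining when braking begins: 46 − 32.040 = 13.960 m.
v² = v₀² − 2a·d = 316.840 − 2 × 6.958 × 13.960 = 122.573 m²/s².
v = √122.573 = 11.071 m/s.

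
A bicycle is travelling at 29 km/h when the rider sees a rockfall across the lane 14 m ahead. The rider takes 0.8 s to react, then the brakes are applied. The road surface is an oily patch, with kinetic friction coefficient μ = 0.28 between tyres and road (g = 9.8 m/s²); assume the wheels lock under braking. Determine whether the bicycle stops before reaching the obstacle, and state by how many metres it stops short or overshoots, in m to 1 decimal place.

29 km/h ÷ 3.6 = 8.0556 m/s.
a = μg = 0.28 × 9.8 = 2.744 m/s².
Reaction distance = 8.0556 × 0.8 = 6.444 m.
Braking distance = v²/(2a) = 64.893 / 5.488 = 11.825 m.
Total stopping distance = 6.444 + 11.825 = 18.269 m, vs 14 m available — it cannot stop in time and overshoots by 18.269 − 14 = 4.269 m.

No — it overshoots by 4.3 m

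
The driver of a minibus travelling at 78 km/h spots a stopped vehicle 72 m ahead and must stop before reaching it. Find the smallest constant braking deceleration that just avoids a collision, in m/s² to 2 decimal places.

Required deceleration ≈ 3.26 m/s²

78 km/h ÷ 3.6 = 21.6667 m/s.
v² = 2a·d ⇒ a = v²/(2d) = 21.6667² / (2 × 72.000) = 469.446 / 144.000 = 3.2600 m/s².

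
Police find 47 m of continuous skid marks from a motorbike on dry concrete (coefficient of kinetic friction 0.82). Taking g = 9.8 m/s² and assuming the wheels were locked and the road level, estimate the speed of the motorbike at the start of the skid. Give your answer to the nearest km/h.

Initial speed ≈ 99 km/h

Deceleration a = μg = 0.82 × 9.8 = 8.036 m/s².
v = √(2a·d) = √(2 × 8.036 × 47) = √755.384 = 27.4843 m/s.
= 27.4843 × 3.6 = 98.943 km/h.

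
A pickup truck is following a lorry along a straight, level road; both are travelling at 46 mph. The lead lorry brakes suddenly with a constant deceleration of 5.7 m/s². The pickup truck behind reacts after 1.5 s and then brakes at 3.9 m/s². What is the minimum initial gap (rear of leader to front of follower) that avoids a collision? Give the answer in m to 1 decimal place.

46 mph × 0.44704 = 20.5638 m/s.
Leader travels v²/(2a_L) = 422.870 / 11.400 = 37.094 m before stopping.
Follower covers v·t_r = 20.5638 × 1.5 = 30.846 m while reacting, then v²/(2a_F) = 422.870 / 7.800 = 54.214 m while braking, for a total of 30.846 + 54.214 = 85.060 m.
Since a_F ≤ a_L and the follower starts braking later, the follower is never slower than the leader, so the closest approach is when both have stopped.
Minimum gap = 85.060 − 37.094 = 47.966 m.

Minimum gap ≈ 48.0 m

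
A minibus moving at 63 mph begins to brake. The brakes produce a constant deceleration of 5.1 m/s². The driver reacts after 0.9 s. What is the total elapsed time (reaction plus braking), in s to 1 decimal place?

63 mph × 0.44704 = 28.1635 m/s.
Braking time = v/a = 28.1635 / 5.100 = 5.522 s.
Total = 0.9 + 5.522 = 6.422 s.

Total time ≈ 6.4 s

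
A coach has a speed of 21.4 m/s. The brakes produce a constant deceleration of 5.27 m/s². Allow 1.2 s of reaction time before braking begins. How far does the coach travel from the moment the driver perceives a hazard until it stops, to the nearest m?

Total stopping distance ≈ 69 m

Reaction distance = v·t_r = 21.4000 × 1.2 = 25.680 m.
Braking distance = v²/(2a) = 21.4000² / (2 × 5.270) = 457.960 / 10.540 = 43.450 m.
Total = 25.680 + 43.450 = 69.130 m.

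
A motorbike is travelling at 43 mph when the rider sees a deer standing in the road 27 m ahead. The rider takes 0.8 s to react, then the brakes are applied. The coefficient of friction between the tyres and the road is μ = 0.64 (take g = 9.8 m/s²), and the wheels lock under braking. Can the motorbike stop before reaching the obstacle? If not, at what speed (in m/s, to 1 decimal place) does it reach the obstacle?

No — it strikes the obstacle at 15.0 m/s

43 mph × 0.44704 = 19.2227 m/s.
a = μg = 0.64 × 9.8 = 6.272 m/s².
Reaction distance = 19.2227 × 0.8 = 15.378 m.
Braking distance needed to stop: v²/(2a) = 369.512 / 12.544 = 29.457 m, so total needed = 15.378 + 29.457 = 44.835 m > 27 m — it cannot stop.
Distance remaining when braking begins: 27 − 15.378 = 11.622 m.
v² = v₀² − 2a·d = 369.512 − 2 × 6.272 × 11.622 = 223.726 m²/s².
v = √223.726 = 14.957 m/s.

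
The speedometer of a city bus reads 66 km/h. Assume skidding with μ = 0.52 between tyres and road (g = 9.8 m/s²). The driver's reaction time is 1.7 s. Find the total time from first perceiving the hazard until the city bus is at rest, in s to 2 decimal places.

66 km/h ÷ 3.6 = 18.3333 m/s.
a = μg = 0.52 × 9.8 = 5.096 m/s².
Braking time = v/a = 18.3333 / 5.096 = 3.598 s.
Total = 1.7 + 3.598 = 5.298 s.

Total time ≈ 5.30 s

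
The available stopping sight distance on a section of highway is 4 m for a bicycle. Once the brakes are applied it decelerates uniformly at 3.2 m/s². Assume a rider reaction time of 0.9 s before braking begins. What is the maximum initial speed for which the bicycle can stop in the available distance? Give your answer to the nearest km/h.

Stopping distance: v·t_r + v²/(2a) = 4 with t_r = 0.9 s and a = 3.200 m/s².
So v² + 5.760 v − 25.60 = 0.
Positive root: v = −a·t_r + √((a·t_r)² + 2a·d) = −2.880 + √(8.294 + 25.60) = 2.9419 m/s.
2.9419 m/s × 3.6 = 10.591 km/h.

Maximum speed ≈ 11 km/h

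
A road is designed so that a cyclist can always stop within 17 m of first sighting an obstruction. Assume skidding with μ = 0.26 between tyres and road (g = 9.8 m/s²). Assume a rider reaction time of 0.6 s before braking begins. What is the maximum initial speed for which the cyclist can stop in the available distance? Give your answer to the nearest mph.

Maximum speed ≈ 18 mph

a = μg = 0.26 × 9.8 = 2.548 m/s².
Stopping distance: v·t_r + v²/(2a) = 17 with t_r = 0.6 s and a = 2.548 m/s².
So v² + 3.058 v − 86.63 = 0.
Positive root: v = −a·t_r + √((a·t_r)² + 2a·d) = −1.529 + √(2.338 + 86.63) = 7.9033 m/s.
7.9033 m/s ÷ 0.44704 = 17.679 mph.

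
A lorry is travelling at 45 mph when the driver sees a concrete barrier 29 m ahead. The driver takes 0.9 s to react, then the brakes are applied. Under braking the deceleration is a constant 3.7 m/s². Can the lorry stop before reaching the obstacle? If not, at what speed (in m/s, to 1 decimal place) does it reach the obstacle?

No — it strikes the obstacle at 18.0 m/s

45 mph × 0.44704 = 20.1168 m/s.
Reaction distance = 20.1168 × 0.9 = 18.105 m.
Braking distance needed to stop: v²/(2a) = 404.686 / 7.400 = 54.687 m, so total needed = 18.105 + 54.687 = 72.792 m > 29 m — it cannot stop.
Distance remaining when braking begins: 29 − 18.105 = 10.895 m.
v² = v₀² − 2a·d = 404.686 − 2 × 3.700 × 10.895 = 324.063 m²/s².
v = √324.063 = 18.002 m/s.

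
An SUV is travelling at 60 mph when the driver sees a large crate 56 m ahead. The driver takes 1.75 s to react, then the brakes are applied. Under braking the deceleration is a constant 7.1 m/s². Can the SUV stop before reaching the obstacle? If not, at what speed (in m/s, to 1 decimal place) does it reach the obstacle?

60 mph × 0.44704 = 26.8224 m/s.
Reaction distance = 26.8224 × 1.75 = 46.939 m.
Braking distance needed to stop: v²/(2a) = 719.441 / 14.200 = 50.665 m, so total needed = 46.939 + 50.665 = 97.604 m > 56 m — it cannot stop.
Distance remaining when braking begins: 56 − 46.939 = 9.061 m.
v² = v₀² − 2a·d = 719.441 − 2 × 7.100 × 9.061 = 590.775 m²/s².
v = √590.775 = 24.306 m/s.

No — it strikes the obstacle at 24.3 m/s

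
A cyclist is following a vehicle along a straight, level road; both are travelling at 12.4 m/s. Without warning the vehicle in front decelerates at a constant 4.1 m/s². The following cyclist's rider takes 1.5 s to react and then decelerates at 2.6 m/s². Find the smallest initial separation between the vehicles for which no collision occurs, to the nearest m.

Minimum gap ≈ 29 m

Leader travels v²/(2a_L) = 153.760 / 8.200 = 18.751 m before stopping.
Follower covers v·t_r = 12.4000 × 1.5 = 18.600 m while reacting, then v²/(2a_F) = 153.760 / 5.200 = 29.569 m while braking, for a total of 18.600 + 29.569 = 48.169 m.
Since a_F ≤ a_L and the follower starts braking later, the follower is never slower than the leader, so the closest approach is when both have stopped.
Minimum gap = 48.169 − 18.751 = 29.418 m.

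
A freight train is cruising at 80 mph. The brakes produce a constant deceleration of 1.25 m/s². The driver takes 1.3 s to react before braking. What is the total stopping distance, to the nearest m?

Total stopping distance ≈ 558 m

80 mph × 0.44704 = 35.7632 m/s.
Reaction distance = v·t_r = 35.7632 × 1.3 = 46.492 m.
Braking distance = v²/(2a) = 35.7632² / (2 × 1.250) = 1279.006 / 2.500 = 511.602 m.
Total = 46.492 + 511.602 = 558.094 m.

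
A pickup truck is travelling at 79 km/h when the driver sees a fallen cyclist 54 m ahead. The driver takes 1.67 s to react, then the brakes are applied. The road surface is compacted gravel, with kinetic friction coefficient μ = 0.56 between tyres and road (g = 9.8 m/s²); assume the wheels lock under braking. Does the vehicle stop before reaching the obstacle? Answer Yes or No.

No

79 km/h ÷ 3.6 = 21.9444 m/s.
a = μg = 0.56 × 9.8 = 5.488 m/s².
Reaction distance = 21.9444 × 1.67 = 36.647 m.
Braking distance = v²/(2a) = 481.557 / 10.976 = 43.874 m.
Total stopping distance = 36.647 + 43.874 = 80.521 m, vs 54 m available — it cannot stop in time and overshoots by 80.521 − 54 = 26.521 m.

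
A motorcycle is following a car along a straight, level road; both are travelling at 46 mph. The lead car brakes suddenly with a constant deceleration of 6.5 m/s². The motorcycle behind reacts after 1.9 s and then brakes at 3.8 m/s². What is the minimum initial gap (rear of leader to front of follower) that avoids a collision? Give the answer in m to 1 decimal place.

Minimum gap ≈ 62.2 m

46 mph × 0.44704 = 20.5638 m/s.
Leader travels v²/(2a_L) = 422.870 / 13.000 = 32.528 m before stopping.
Follower covers v·t_r = 20.5638 × 1.9 = 39.071 m while reacting, then v²/(2a_F) = 422.870 / 7.600 = 55.641 m while braking, for a total of 39.071 + 55.641 = 94.712 m.
Since a_F ≤ a_L and the follower starts braking later, the follower is never slower than the leader, so the closest approach is when both have stopped.
Minimum gap = 94.712 − 32.528 = 62.184 m.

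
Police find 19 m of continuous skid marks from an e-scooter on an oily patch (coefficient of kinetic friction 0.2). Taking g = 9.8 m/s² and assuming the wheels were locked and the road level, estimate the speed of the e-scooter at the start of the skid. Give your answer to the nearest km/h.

Initial speed ≈ 31 km/h

Deceleration a = μg = 0.2 × 9.8 = 1.960 m/s².
v = √(2a·d) = √(2 × 1.960 × 19) = √74.480 = 8.6302 m/s.
= 8.6302 × 3.6 = 31.069 km/h.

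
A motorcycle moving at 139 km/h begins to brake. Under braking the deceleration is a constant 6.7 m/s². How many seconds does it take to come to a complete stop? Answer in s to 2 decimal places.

Braking time ≈ 5.76 s

139 km/h ÷ 3.6 = 38.6111 m/s.
Braking time = v/a = 38.6111 / 6.700 = 5.763 s.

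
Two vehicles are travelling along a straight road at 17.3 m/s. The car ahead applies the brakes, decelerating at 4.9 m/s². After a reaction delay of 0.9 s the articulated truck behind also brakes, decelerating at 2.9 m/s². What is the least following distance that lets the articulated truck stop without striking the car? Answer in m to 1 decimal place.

Minimum gap ≈ 36.6 m

Leader travels v²/(2a_L) = 299.290 / 9.800 = 30.540 m before stopping.
Follower covers v·t_r = 17.3000 × 0.9 = 15.570 m while reacting, then v²/(2a_F) = 299.290 / 5.800 = 51.602 m while braking, for a total of 15.570 + 51.602 = 67.172 m.
Since a_F ≤ a_L and the follower starts braking later, the follower is never slower than the leader, so the closest approach is when both have stopped.
Minimum gap = 67.172 − 30.540 = 36.632 m.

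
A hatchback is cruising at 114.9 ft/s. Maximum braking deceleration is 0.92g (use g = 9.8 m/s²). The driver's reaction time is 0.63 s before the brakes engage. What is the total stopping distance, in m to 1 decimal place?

Total stopping distance ≈ 90.1 m

114.9 ft/s × 0.3048 = 35.0215 m/s.
a = 0.92 × 9.8 = 9.016 m/s².
Reaction distance = v·t_r = 35.0215 × 0.63 = 22.064 m.
Braking distance = v²/(2a) = 35.0215² / (2 × 9.016) = 1226.505 / 18.032 = 68.018 m.
Total = 22.064 + 68.018 = 90.082 m.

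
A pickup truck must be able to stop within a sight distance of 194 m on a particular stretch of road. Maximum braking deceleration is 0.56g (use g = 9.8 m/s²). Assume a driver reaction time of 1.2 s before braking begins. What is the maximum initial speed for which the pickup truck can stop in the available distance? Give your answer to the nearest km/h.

a = 0.56 × 9.8 = 5.488 m/s².
Stopping distance: v·t_r + v²/(2a) = 194 with t_r = 1.2 s and a = 5.488 m/s².
So v² + 13.171 v − 2129.34 = 0.
Positive root: v = −a·t_r + √((a·t_r)² + 2a·d) = −6.586 + √(43.375 + 2129.34) = 40.0264 m/s.
40.0264 m/s × 3.6 = 144.095 km/h.

Maximum speed ≈ 144 km/h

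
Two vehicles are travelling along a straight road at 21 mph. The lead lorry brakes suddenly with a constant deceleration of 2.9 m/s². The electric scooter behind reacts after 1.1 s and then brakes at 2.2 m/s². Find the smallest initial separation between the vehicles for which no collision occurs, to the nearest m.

Minimum gap ≈ 15 m

21 mph × 0.44704 = 9.3878 m/s.
Leader travels v²/(2a_L) = 88.131 / 5.800 = 15.195 m before stopping.
Follower covers v·t_r = 9.3878 × 1.1 = 10.327 m while reacting, then v²/(2a_F) = 88.131 / 4.400 = 20.030 m while braking, for a total of 10.327 + 20.030 = 30.357 m.
Since a_F ≤ a_L and the follower starts braking later, the follower is never slower than the leader, so the closest approach is when both have stopped.
Minimum gap = 30.357 − 15.195 = 15.162 m.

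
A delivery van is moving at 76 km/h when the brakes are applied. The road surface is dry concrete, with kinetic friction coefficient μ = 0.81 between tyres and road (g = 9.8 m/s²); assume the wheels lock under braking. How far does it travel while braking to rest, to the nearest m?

76 km/h ÷ 3.6 = 21.1111 m/s.
a = μg = 0.81 × 9.8 = 7.938 m/s².
Braking distance = v²/(2a) = 21.1111² / (2 × 7.938) = 445.679 / 15.876 = 28.072 m.

Braking distance ≈ 28 m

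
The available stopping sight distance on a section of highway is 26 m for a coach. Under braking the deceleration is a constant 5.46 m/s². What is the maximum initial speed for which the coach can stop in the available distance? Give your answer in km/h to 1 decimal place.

v²/(2a) = d ⇒ v = √(2 × 5.460 × 26) = √283.92 = 16.8499 m/s.
16.8499 m/s × 3.6 = 60.660 km/h.

Maximum speed ≈ 60.7 km/h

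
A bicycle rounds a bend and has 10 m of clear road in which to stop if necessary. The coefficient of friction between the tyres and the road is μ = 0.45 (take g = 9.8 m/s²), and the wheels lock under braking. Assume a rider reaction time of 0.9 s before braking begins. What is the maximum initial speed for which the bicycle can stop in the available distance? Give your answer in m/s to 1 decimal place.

Maximum speed ≈ 6.2 m/s

a = μg = 0.45 × 9.8 = 4.410 m/s².
Stopping distance: v·t_r + v²/(2a) = 10 with t_r = 0.9 s and a = 4.410 m/s².
So v² + 7.938 v − 88.20 = 0.
Positive root: v = −a·t_r + √((a·t_r)² + 2a·d) = −3.969 + √(15.753 + 88.20) = 6.2267 m/s.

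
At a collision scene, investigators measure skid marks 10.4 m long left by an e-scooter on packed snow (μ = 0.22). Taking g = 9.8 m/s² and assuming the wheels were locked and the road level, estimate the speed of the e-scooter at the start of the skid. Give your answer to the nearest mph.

Deceleration a = μg = 0.22 × 9.8 = 2.156 m/s².
v = √(2a·d) = √(2 × 2.156 × 10.4) = √44.845 = 6.6966 m/s.
= 6.6966 ÷ 0.44704 = 14.980 mph.

Initial speed ≈ 15 mph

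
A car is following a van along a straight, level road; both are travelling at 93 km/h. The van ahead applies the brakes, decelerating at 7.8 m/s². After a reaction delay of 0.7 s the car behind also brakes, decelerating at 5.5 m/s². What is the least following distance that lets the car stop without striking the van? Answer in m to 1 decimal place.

Minimum gap ≈ 36.0 m

93 km/h ÷ 3.6 = 25.8333 m/s.
Leader travels v²/(2a_L) = 667.359 / 15.600 = 42.779 m before stopping.
Follower covers v·t_r = 25.8333 × 0.7 = 18.083 m while reacting, then v²/(2a_F) = 667.359 / 11.000 = 60.669 m while braking, for a total of 18.083 + 60.669 = 78.752 m.
Since a_F ≤ a_L and the follower starts braking later, the follower is never slower than the leader, so the closest approach is when both have stopped.
Minimum gap = 78.752 − 42.779 = 35.973 m.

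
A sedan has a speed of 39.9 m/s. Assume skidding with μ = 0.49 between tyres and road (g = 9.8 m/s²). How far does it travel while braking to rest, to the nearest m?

a = μg = 0.49 × 9.8 = 4.802 m/s².
Braking distance = v²/(2a) = 39.9000² / (2 × 4.802) = 1592.010 / 9.604 = 165.765 m.

Braking distance ≈ 166 m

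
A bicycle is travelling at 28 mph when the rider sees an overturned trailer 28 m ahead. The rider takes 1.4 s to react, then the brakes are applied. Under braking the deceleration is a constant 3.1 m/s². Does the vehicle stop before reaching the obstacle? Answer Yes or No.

No

28 mph × 0.44704 = 12.5171 m/s.
Reaction distance = 12.5171 × 1.4 = 17.524 m.
Braking distance = v²/(2a) = 156.678 / 6.200 = 25.271 m.
Total stopping distance = 17.524 + 25.271 = 42.795 m, vs 28 m available — it cannot stop in time and overshoots by 42.795 − 28 = 14.795 m.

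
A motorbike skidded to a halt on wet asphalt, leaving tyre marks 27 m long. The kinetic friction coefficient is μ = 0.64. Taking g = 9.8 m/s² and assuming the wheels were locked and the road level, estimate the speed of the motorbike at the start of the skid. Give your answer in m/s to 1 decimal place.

Initial speed ≈ 18.4 m/s

Deceleration a = μg = 0.64 × 9.8 = 6.272 m/s².
v = √(2a·d) = √(2 × 6.272 × 27) = √338.688 = 18.4035 m/s.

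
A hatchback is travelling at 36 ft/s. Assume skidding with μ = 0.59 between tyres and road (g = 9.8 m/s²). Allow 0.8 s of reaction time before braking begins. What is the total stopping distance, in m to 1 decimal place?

Total stopping distance ≈ 19.2 m

36 ft/s × 0.3048 = 10.9728 m/s.
a = μg = 0.59 × 9.8 = 5.782 m/s².
Reaction distance = v·t_r = 10.9728 × 0.8 = 8.778 m.
Braking distance = v²/(2a) = 10.9728² / (2 × 5.782) = 120.402 / 11.564 = 10.412 m.
Total = 8.778 + 10.412 = 19.190 m.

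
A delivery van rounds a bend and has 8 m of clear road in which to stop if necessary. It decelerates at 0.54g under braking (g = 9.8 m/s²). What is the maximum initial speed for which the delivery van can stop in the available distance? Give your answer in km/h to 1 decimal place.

a = 0.54 × 9.8 = 5.292 m/s².
v²/(2a) = d ⇒ v = √(2 × 5.292 × 8) = √84.67 = 9.2016 m/s.
9.2016 m/s × 3.6 = 33.126 km/h.

Maximum speed ≈ 33.1 km/h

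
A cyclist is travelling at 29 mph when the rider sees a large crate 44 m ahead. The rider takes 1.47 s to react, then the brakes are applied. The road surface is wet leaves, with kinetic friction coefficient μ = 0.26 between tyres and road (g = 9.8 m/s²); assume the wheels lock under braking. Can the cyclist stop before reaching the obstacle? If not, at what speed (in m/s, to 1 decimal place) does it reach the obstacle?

29 mph × 0.44704 = 12.9642 m/s.
a = μg = 0.26 × 9.8 = 2.548 m/s².
Reaction distance = 12.9642 × 1.47 = 19.057 m.
Braking distance needed to stop: v²/(2a) = 168.070 / 5.096 = 32.981 m, so total needed = 19.057 + 32.981 = 52.038 m > 44 m — it cannot stop.
Distance remaining when braking begins: 44 − 19.057 = 24.943 m.
v² = v₀² − 2a·d = 168.070 − 2 × 2.548 × 24.943 = 40.960 m²/s².
v = √40.960 = 6.400 m/s.

No — it strikes the obstacle at 6.4 m/s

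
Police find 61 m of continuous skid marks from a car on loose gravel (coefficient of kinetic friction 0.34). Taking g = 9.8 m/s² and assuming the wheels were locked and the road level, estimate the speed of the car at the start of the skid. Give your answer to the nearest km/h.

Initial speed ≈ 73 km/h

Deceleration a = μg = 0.34 × 9.8 = 3.332 m/s².
v = √(2a·d) = √(2 × 3.332 × 61) = √406.504 = 20.1619 m/s.
= 20.1619 × 3.6 = 72.583 km/h.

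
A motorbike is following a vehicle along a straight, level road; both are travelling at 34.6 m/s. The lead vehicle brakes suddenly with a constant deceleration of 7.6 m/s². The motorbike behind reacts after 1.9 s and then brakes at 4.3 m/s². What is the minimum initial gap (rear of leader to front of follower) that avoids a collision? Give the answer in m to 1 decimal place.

Minimum gap ≈ 126.2 m

Leader travels v²/(2a_L) = 1197.160 / 15.200 = 78.761 m before stopping.
Follower covers v·t_r = 34.6000 × 1.9 = 65.740 m while reacting, then v²/(2a_F) = 1197.160 / 8.600 = 139.205 m while braking, for a total of 65.740 + 139.205 = 204.945 m.
Since a_F ≤ a_L and the follower starts braking later, the follower is never slower than the leader, so the closest approach is when both have stopped.
Minimum gap = 204.945 − 78.761 = 126.184 m.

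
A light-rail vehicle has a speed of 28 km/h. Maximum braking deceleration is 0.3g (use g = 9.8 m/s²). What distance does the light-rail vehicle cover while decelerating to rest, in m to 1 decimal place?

Braking distance ≈ 10.3 m

28 km/h ÷ 3.6 = 7.7778 m/s.
a = 0.3 × 9.8 = 2.940 m/s².
Braking distance = v²/(2a) = 7.7778² / (2 × 2.940) = 60.494 / 5.880 = 10.288 m.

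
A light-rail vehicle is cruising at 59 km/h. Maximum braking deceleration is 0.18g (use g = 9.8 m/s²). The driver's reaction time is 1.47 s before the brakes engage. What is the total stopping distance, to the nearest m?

Total stopping distance ≈ 100 m

59 km/h ÷ 3.6 = 16.3889 m/s.
a = 0.18 × 9.8 = 1.764 m/s².
Reaction distance = v·t_r = 16.3889 × 1.47 = 24.092 m.
Braking distance = v²/(2a) = 16.3889² / (2 × 1.764) = 268.596 / 3.528 = 76.133 m.
Total = 24.092 + 76.133 = 100.225 m.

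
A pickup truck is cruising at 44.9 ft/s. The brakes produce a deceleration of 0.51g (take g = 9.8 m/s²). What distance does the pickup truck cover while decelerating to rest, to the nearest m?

44.9 ft/s × 0.3048 = 13.6855 m/s.
a = 0.51 × 9.8 = 4.998 m/s².
Braking distance = v²/(2a) = 13.6855² / (2 × 4.998) = 187.293 / 9.996 = 18.737 m.

Braking distance ≈ 19 m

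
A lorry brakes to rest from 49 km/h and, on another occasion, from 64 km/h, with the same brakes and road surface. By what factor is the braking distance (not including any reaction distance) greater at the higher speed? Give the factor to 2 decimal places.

Braking distance d = v²/(2a), so with a fixed, d ∝ v².
Factor = (64/49)² = 1.3061² = 1.7059.

Factor ≈ 1.71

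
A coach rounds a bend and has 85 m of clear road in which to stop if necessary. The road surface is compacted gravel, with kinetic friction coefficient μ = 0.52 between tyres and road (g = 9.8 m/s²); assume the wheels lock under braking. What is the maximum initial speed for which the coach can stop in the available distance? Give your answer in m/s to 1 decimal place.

a = μg = 0.52 × 9.8 = 5.096 m/s².
v²/(2a) = d ⇒ v = √(2 × 5.096 × 85) = √866.32 = 29.4333 m/s.

Maximum speed ≈ 29.4 m/s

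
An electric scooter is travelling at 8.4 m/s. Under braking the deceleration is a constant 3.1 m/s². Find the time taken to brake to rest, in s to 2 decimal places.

Braking time = v/a = 8.4000 / 3.100 = 2.710 s.

Braking time ≈ 2.71 s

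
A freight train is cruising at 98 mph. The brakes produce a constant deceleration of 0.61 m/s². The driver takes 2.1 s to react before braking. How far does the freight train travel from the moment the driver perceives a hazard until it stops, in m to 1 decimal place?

98 mph × 0.44704 = 43.8099 m/s.
Reaction distance = v·t_r = 43.8099 × 2.1 = 92.001 m.
Braking distance = v²/(2a) = 43.8099² / (2 × 0.610) = 1919.307 / 1.220 = 1573.202 m.
Total = 92.001 + 1573.202 = 1665.203 m.

Total stopping distance ≈ 1665.2 m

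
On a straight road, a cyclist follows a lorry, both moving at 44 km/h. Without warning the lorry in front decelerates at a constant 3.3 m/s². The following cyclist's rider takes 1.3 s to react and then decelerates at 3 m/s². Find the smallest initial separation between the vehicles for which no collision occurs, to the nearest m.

Minimum gap ≈ 18 m

44 km/h ÷ 3.6 = 12.2222 m/s.
Leader travels v²/(2a_L) = 149.382 / 6.600 = 22.634 m before stopping.
Follower covers v·t_r = 12.2222 × 1.3 = 15.889 m while reacting, then v²/(2a_F) = 149.382 / 6.000 = 24.897 m while braking, for a total of 15.889 + 24.897 = 40.786 m.
Since a_F ≤ a_L and the follower starts braking later, the follower is never slower than the leader, so the closest approach is when both have stopped.
Minimum gap = 40.786 − 22.634 = 18.152 m.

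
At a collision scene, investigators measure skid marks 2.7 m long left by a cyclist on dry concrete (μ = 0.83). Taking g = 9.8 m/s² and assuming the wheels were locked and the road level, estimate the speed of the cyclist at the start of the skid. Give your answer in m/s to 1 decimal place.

Initial speed ≈ 6.6 m/s

Deceleration a = μg = 0.83 × 9.8 = 8.134 m/s².
v = √(2a·d) = √(2 × 8.134 × 2.7) = √43.924 = 6.6275 m/s.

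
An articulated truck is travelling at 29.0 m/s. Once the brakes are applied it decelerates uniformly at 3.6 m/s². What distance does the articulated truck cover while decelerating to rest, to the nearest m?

Braking distance ≈ 117 m

Braking distance = v²/(2a) = 29.0000² / (2 × 3.600) = 841.000 / 7.200 = 116.806 m.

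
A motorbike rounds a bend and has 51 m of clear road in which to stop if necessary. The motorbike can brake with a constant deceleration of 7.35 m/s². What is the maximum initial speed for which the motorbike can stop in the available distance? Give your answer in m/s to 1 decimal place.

Maximum speed ≈ 27.4 m/s

v²/(2a) = d ⇒ v = √(2 × 7.350 × 51) = √749.70 = 27.3807 m/s.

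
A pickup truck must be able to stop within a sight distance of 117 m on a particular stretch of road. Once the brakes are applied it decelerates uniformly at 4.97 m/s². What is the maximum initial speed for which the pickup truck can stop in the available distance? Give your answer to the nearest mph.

v²/(2a) = d ⇒ v = √(2 × 4.970 × 117) = √1162.98 = 34.1025 m/s.
34.1025 m/s ÷ 0.44704 = 76.285 mph.

Maximum speed ≈ 76 mph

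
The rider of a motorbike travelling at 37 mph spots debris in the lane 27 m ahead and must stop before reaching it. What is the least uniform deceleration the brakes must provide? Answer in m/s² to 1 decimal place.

37 mph × 0.44704 = 16.5405 m/s.
v² = 2a·d ⇒ a = v²/(2d) = 16.5405² / (2 × 27.000) = 273.588 / 54.000 = 5.0664 m/s².

Required deceleration ≈ 5.1 m/s²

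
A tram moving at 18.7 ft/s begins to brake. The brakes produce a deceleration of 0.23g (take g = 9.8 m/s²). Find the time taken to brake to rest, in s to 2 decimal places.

18.7 ft/s × 0.3048 = 5.6998 m/s.
a = 0.23 × 9.8 = 2.254 m/s².
Braking time = v/a = 5.6998 / 2.254 = 2.529 s.

Braking time ≈ 2.53 s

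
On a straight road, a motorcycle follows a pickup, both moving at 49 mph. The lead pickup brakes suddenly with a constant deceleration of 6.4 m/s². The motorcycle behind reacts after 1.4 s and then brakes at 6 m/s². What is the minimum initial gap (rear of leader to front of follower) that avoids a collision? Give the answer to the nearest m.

Minimum gap ≈ 33 m

49 mph × 0.44704 = 21.9050 m/s.
Leader travels v²/(2a_L) = 479.829 / 12.800 = 37.487 m before stopping.
Follower covers v·t_r = 21.9050 × 1.4 = 30.667 m while reacting, then v²/(2a_F) = 479.829 / 12.000 = 39.986 m while braking, for a total of 30.667 + 39.986 = 70.653 m.
Since a_F ≤ a_L and the follower starts braking later, the follower is never slower than the leader, so the closest approach is when both have stopped.
Minimum gap = 70.653 − 37.487 = 33.166 m.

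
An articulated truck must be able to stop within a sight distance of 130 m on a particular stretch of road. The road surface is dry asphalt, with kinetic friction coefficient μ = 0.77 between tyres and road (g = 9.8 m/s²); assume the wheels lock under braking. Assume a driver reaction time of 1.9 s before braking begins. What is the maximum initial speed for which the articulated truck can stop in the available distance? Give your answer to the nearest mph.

a = μg = 0.77 × 9.8 = 7.546 m/s².
Stopping distance: v·t_r + v²/(2a) = 130 with t_r = 1.9 s and a = 7.546 m/s².
So v² + 28.675 v − 1961.96 = 0.
Positive root: v = −a·t_r + √((a·t_r)² + 2a·d) = −14.337 + √(205.550 + 1961.96) = 32.2195 m/s.
32.2195 m/s ÷ 0.44704 = 72.073 mph.

Maximum speed ≈ 72 mph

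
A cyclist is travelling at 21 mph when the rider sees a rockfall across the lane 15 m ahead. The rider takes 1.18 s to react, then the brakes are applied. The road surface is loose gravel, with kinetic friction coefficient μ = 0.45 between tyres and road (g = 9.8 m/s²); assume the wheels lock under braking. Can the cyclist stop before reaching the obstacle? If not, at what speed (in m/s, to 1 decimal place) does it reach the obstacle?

No — it strikes the obstacle at 7.3 m/s

21 mph × 0.44704 = 9.3878 m/s.
a = μg = 0.45 × 9.8 = 4.410 m/s².
Reaction distance = 9.3878 × 1.18 = 11.078 m.
Braking distance needed to stop: v²/(2a) = 88.131 / 8.820 = 9.992 m, so total needed = 11.078 + 9.992 = 21.070 m > 15 m — it cannot stop.
Distance remaining when braking begins: 15 − 11.078 = 3.922 m.
v² = v₀² − 2a·d = 88.131 − 2 × 4.410 × 3.922 = 53.539 m²/s².
v = √53.539 = 7.317 m/s.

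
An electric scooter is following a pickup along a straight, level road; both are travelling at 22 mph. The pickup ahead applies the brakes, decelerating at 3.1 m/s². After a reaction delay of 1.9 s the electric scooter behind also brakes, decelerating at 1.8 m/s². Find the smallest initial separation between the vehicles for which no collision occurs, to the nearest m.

Minimum gap ≈ 30 m

22 mph × 0.44704 = 9.8349 m/s.
Leader travels v²/(2a_L) = 96.725 / 6.200 = 15.601 m before stopping.
Follower covers v·t_r = 9.8349 × 1.9 = 18.686 m while reacting, then v²/(2a_F) = 96.725 / 3.600 = 26.868 m while braking, for a total of 18.686 + 26.868 = 45.554 m.
Since a_F ≤ a_L and the follower starts braking later, the follower is never slower than the leader, so the closest approach is when both have stopped.
Minimum gap = 45.554 − 15.601 = 29.953 m.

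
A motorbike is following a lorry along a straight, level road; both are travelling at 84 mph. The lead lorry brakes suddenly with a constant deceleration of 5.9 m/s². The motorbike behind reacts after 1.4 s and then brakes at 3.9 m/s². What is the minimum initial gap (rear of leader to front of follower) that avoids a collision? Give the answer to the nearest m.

84 mph × 0.44704 = 37.5514 m/s.
Leader travels v²/(2a_L) = 1410.108 / 11.800 = 119.501 m before stopping.
Follower covers v·t_r = 37.5514 × 1.4 = 52.572 m while reacting, then v²/(2a_F) = 1410.108 / 7.800 = 180.783 m while braking, for a total of 52.572 + 180.783 = 233.355 m.
Since a_F ≤ a_L and the follower starts braking later, the follower is never slower than the leader, so the closest approach is when both have stopped.
Minimum gap = 233.355 − 119.501 = 113.854 m.

Minimum gap ≈ 114 m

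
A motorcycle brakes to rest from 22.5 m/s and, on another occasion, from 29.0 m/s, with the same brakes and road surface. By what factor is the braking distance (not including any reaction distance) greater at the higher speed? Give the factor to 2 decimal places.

Factor ≈ 1.66

Braking distance d = v²/(2a), so with a fixed, d ∝ v².
Factor = (29.0/22.5)² = 1.2889² = 1.6613.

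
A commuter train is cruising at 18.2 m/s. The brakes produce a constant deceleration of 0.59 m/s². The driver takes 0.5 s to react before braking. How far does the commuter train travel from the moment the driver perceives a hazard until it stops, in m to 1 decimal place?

Reaction distance = v·t_r = 18.2000 × 0.5 = 9.100 m.
Braking distance = v²/(2a) = 18.2000² / (2 × 0.590) = 331.240 / 1.180 = 280.712 m.
Total = 9.100 + 280.712 = 289.812 m.

Total stopping distance ≈ 289.8 m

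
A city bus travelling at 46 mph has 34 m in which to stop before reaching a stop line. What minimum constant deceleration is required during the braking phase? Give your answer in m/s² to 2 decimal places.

46 mph × 0.44704 = 20.5638 m/s.
v² = 2a·d ⇒ a = v²/(2d) = 20.5638² / (2 × 34.000) = 422.870 / 68.000 = 6.2187 m/s².

Required deceleration ≈ 6.22 m/s²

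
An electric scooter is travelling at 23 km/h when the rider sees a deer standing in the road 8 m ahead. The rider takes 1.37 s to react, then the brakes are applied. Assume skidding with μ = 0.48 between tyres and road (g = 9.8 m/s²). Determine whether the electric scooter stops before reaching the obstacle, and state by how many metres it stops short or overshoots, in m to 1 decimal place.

23 km/h ÷ 3.6 = 6.3889 m/s.
a = μg = 0.48 × 9.8 = 4.704 m/s².
Reaction distance = 6.3889 × 1.37 = 8.753 m.
Braking distance = v²/(2a) = 40.818 / 9.408 = 4.339 m.
Total stopping distance = 8.753 + 4.339 = 13.092 m, vs 8 m available — it cannot stop in time and overshoots by 13.092 − 8 = 5.092 m.

No — it overshoots by 5.1 m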